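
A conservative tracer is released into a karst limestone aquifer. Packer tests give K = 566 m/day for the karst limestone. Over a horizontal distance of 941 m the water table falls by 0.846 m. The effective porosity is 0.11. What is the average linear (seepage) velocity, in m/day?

4.63

Hydraulic gradient i = Δh / L = 0.846 / 941 = 0.0008990.
Darcy flux q = K · i = 566.0 × 0.0008990 = 0.5089 m/day.
Seepage velocity v = q / n_e = 0.5089 / 0.11 = 4.626 m/day.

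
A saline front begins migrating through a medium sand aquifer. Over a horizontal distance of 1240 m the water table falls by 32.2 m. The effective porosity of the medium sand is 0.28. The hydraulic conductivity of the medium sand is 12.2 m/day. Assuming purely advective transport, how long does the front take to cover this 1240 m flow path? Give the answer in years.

3.00

Hydraulic gradient i = Δh / L = 32.2 / 1240 = 0.02597.
Darcy flux q = K · i = 12.20 × 0.02597 = 0.3168 m/day.
Seepage velocity v = q / n_e = 0.3168 / 0.28 = 1.131 m/day.
Travel time t = L / v = 1240 / 1.131 = 1096 days = 3.001 years.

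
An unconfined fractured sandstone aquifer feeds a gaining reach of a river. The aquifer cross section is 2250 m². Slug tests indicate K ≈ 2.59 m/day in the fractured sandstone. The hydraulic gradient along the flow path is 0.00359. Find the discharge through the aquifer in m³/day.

20.9

Hydraulic gradient i = 0.00359.
Darcy's law: Q = K · A · i = 2.590 × 2250 × 0.003590 = 20.92 m³/day.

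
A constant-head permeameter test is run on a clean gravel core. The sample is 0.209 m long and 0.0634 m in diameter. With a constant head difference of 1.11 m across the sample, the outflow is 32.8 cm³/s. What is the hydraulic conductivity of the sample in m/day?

169

Cross-sectional area A = π·(d/2)² = π × (0.0634/2)² = 0.003157 m².
Convert discharge: 32.8 cm³/s = 3.280e-05 m³/s.
Darcy's law rearranged: K = Q·L / (A·Δh) = 3.280e-05 × 0.209 / (0.003157 × 1.11) = 0.001956 m/s = 169.0 m/day.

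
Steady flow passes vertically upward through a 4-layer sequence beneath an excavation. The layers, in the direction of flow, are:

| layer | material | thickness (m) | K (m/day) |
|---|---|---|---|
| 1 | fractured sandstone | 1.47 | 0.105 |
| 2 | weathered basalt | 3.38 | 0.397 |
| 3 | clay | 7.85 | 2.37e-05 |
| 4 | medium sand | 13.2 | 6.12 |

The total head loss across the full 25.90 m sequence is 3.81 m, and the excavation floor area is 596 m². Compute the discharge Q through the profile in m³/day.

Flow is perpendicular to layering, so the layers act in series and the equivalent K is the thickness-weighted harmonic mean.
Total thickness L = 1.47 + 3.38 + 7.85 + 13.2 = 25.90 m.
Σ(b_i/K_i) = 1.47/0.105 + 3.38/0.397 + 7.85/2.37e-05 + 13.2/6.12 = 3.312e+05 d.
K_eq = L / Σ(b_i/K_i) = 25.90 / 3.312e+05 = 7.819e-05 m/day.
Q = K_eq · A · (Δh/L) = 7.819e-05 × 596 × (3.81/25.90) = 0.006855 m³/day.

0.00686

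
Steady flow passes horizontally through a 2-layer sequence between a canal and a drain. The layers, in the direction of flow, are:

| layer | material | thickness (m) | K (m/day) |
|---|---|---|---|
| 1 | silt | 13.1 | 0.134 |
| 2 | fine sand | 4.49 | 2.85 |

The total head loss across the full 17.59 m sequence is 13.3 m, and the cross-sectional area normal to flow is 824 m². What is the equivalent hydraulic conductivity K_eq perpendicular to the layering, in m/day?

Flow is perpendicular to layering, so the layers act in series and the equivalent K is the thickness-weighted harmonic mean.
Total thickness L = 13.1 + 4.49 = 17.59 m.
Σ(b_i/K_i) = 13.1/0.134 + 4.49/2.85 = 99.34 d.
K_eq = L / Σ(b_i/K_i) = 17.59 / 99.34 = 0.1771 m/day.

0.177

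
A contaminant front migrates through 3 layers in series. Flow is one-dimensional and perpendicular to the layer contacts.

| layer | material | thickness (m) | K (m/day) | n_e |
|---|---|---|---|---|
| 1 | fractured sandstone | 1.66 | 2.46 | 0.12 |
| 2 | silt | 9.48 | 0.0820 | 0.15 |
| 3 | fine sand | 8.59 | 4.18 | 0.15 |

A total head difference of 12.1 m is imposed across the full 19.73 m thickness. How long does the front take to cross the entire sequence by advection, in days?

With flow normal to the layers, continuity requires the same specific discharge q through every layer.
Σ(b_i/K_i) = 1.66/2.46 + 9.48/0.0820 + 8.59/4.18 = 118.3 d.
q = Δh / Σ(b_i/K_i) = 12.1 / 118.3 = 0.1022 m/day.
In each layer the seepage velocity is v_i = q/n_i, so the layer transit time is t_i = b_i·n_i / q:
  layer 1 (fractured sandstone): t_1 = 1.66 × 0.12 / 0.1022 = 1.948 d
  layer 2 (silt): t_2 = 9.48 × 0.15 / 0.1022 = 13.91 d
  layer 3 (fine sand): t_3 = 8.59 × 0.15 / 0.1022 = 12.60 d
Total t = Σ t_i = 28.46 days.

28.5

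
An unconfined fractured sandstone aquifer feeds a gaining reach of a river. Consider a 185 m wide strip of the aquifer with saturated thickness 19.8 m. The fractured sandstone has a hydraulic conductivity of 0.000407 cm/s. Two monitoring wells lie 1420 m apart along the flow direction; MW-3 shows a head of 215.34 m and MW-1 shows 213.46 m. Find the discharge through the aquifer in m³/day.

Convert K: 0.000407 cm/s × 864 = 0.3516 m/day.
Cross-sectional area A = 185 × 19.8 = 3663 m².
Hydraulic gradient i = (215.34 − 213.46) / 1420 = 1.88 / 1420 = 0.001324.
Darcy's law: Q = K · A · i = 0.3516 × 3663 × 0.001324 = 1.705 m³/day.

1.71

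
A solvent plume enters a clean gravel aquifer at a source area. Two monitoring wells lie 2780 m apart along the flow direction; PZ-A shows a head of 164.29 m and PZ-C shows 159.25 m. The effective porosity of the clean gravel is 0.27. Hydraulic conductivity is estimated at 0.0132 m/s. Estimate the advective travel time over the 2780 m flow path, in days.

Convert K: 0.0132 m/s × 86400 = 1140 m/day.
Hydraulic gradient i = (164.29 − 159.25) / 2780 = 5.04 / 2780 = 0.001813.
Darcy flux q = K · i = 1140 × 0.001813 = 2.068 m/day.
Seepage velocity v = q / n_e = 2.068 / 0.27 = 7.658 m/day.
Travel time t = L / v = 2780 / 7.658 = 363.0 days.

363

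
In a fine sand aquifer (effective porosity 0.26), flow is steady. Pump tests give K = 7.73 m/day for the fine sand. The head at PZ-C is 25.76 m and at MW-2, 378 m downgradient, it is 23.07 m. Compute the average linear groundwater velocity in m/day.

Hydraulic gradient i = (25.76 − 23.07) / 378 = 2.69 / 378 = 0.007116.
Darcy flux q = K · i = 7.730 × 0.007116 = 0.05501 m/day.
Seepage velocity v = q / n_e = 0.05501 / 0.26 = 0.2116 m/day.

0.212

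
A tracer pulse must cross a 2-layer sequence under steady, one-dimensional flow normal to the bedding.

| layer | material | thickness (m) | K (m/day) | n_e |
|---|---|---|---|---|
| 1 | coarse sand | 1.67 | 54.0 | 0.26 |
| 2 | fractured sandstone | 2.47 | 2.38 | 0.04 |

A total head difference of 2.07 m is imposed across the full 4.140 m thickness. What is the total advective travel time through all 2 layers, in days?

0.275

With flow normal to the layers, continuity requires the same specific discharge q through every layer.
Σ(b_i/K_i) = 1.67/54.0 + 2.47/2.38 = 1.069 d.
q = Δh / Σ(b_i/K_i) = 2.07 / 1.069 = 1.937 m/day.
In each layer the seepage velocity is v_i = q/n_i, so the layer transit time is t_i = b_i·n_i / q:
  layer 1 (coarse sand): t_1 = 1.67 × 0.26 / 1.937 = 0.2242 d
  layer 2 (fractured sandstone): t_2 = 2.47 × 0.04 / 1.937 = 0.05101 d
Total t = Σ t_i = 0.2752 days.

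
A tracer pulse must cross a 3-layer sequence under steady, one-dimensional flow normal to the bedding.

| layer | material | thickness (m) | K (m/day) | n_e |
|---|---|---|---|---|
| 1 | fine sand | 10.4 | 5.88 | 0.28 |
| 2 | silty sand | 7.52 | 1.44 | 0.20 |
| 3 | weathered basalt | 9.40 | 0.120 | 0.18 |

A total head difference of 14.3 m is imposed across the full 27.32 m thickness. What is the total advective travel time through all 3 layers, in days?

36.4

With flow normal to the layers, continuity requires the same specific discharge q through every layer.
Σ(b_i/K_i) = 10.4/5.88 + 7.52/1.44 + 9.40/0.120 = 85.32 d.
q = Δh / Σ(b_i/K_i) = 14.3 / 85.32 = 0.1676 m/day.
In each layer the seepage velocity is v_i = q/n_i, so the layer transit time is t_i = b_i·n_i / q:
  layer 1 (fine sand): t_1 = 10.4 × 0.28 / 0.1676 = 17.38 d
  layer 2 (silty sand): t_2 = 7.52 × 0.20 / 0.1676 = 8.974 d
  layer 3 (weathered basalt): t_3 = 9.40 × 0.18 / 0.1676 = 10.10 d
Total t = Σ t_i = 36.44 days.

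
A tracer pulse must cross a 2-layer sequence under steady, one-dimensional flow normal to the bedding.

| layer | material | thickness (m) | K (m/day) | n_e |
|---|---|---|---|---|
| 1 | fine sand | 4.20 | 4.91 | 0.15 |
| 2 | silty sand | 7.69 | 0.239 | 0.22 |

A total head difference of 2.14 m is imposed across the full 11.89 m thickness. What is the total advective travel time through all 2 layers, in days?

With flow normal to the layers, continuity requires the same specific discharge q through every layer.
Σ(b_i/K_i) = 4.20/4.91 + 7.69/0.239 = 33.03 d.
q = Δh / Σ(b_i/K_i) = 2.14 / 33.03 = 0.06479 m/day.
In each layer the seepage velocity is v_i = q/n_i, so the layer transit time is t_i = b_i·n_i / q:
  layer 1 (fine sand): t_1 = 4.20 × 0.15 / 0.06479 = 9.724 d
  layer 2 (silty sand): t_2 = 7.69 × 0.22 / 0.06479 = 26.11 d
Total t = Σ t_i = 35.84 days.

35.8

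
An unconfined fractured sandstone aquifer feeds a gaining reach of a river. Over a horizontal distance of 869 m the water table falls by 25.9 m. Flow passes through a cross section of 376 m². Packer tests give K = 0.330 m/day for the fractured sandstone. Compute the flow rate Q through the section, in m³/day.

3.70

Hydraulic gradient i = Δh / L = 25.9 / 869 = 0.02980.
Darcy's law: Q = K · A · i = 0.3300 × 376.0 × 0.02980 = 3.698 m³/day.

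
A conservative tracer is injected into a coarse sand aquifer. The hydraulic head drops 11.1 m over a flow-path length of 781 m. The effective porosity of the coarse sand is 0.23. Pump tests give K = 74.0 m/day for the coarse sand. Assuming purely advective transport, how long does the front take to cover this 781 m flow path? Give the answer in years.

Hydraulic gradient i = Δh / L = 11.1 / 781 = 0.01421.
Darcy flux q = K · i = 74.00 × 0.01421 = 1.052 m/day.
Seepage velocity v = q / n_e = 1.052 / 0.23 = 4.573 m/day.
Travel time t = L / v = 781 / 4.573 = 170.8 days = 0.4676 years.

0.468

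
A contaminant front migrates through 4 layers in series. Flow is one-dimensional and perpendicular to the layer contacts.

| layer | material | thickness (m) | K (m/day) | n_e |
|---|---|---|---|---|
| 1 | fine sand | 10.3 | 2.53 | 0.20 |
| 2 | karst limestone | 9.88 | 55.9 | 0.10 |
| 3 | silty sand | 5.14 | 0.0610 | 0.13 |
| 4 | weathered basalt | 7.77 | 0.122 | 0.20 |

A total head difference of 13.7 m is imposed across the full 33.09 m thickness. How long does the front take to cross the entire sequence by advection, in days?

58.5

With flow normal to the layers, continuity requires the same specific discharge q through every layer.
Σ(b_i/K_i) = 10.3/2.53 + 9.88/55.9 + 5.14/0.0610 + 7.77/0.122 = 152.2 d.
q = Δh / Σ(b_i/K_i) = 13.7 / 152.2 = 0.09001 m/day.
In each layer the seepage velocity is v_i = q/n_i, so the layer transit time is t_i = b_i·n_i / q:
  layer 1 (fine sand): t_1 = 10.3 × 0.20 / 0.09001 = 22.89 d
  layer 2 (karst limestone): t_2 = 9.88 × 0.10 / 0.09001 = 10.98 d
  layer 3 (silty sand): t_3 = 5.14 × 0.13 / 0.09001 = 7.423 d
  layer 4 (weathered basalt): t_4 = 7.77 × 0.20 / 0.09001 = 17.26 d
Total t = Σ t_i = 58.55 days.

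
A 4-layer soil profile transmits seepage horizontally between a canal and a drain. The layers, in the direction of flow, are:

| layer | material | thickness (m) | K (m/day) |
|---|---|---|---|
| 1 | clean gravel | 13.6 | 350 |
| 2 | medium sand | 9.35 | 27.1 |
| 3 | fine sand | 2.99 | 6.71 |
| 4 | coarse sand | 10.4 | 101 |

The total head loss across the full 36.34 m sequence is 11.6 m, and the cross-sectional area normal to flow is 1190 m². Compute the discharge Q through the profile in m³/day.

14800

Flow is perpendicular to layering, so the layers act in series and the equivalent K is the thickness-weighted harmonic mean.
Total thickness L = 13.6 + 9.35 + 2.99 + 10.4 = 36.34 m.
Σ(b_i/K_i) = 13.6/350 + 9.35/27.1 + 2.99/6.71 + 10.4/101 = 0.9324 d.
K_eq = L / Σ(b_i/K_i) = 36.34 / 0.9324 = 38.97 m/day.
Q = K_eq · A · (Δh/L) = 38.97 × 1190 × (11.6/36.34) = 14804 m³/day.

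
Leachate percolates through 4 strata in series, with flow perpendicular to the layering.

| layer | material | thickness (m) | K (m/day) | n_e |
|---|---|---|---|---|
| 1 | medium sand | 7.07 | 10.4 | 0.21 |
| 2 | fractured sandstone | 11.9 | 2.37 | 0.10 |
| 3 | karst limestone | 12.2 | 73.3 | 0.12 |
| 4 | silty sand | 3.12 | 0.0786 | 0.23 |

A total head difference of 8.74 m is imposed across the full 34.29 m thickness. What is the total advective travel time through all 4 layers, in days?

25.3

With flow normal to the layers, continuity requires the same specific discharge q through every layer.
Σ(b_i/K_i) = 7.07/10.4 + 11.9/2.37 + 12.2/73.3 + 3.12/0.0786 = 45.56 d.
q = Δh / Σ(b_i/K_i) = 8.74 / 45.56 = 0.1918 m/day.
In each layer the seepage velocity is v_i = q/n_i, so the layer transit time is t_i = b_i·n_i / q:
  layer 1 (medium sand): t_1 = 7.07 × 0.21 / 0.1918 = 7.740 d
  layer 2 (fractured sandstone): t_2 = 11.9 × 0.10 / 0.1918 = 6.204 d
  layer 3 (karst limestone): t_3 = 12.2 × 0.12 / 0.1918 = 7.632 d
  layer 4 (silty sand): t_4 = 3.12 × 0.23 / 0.1918 = 3.741 d
Total t = Σ t_i = 25.32 days.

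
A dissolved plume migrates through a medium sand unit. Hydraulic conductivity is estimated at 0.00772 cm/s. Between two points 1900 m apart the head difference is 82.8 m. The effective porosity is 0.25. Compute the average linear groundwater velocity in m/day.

Convert K: 0.00772 cm/s × 864 = 6.670 m/day.
Hydraulic gradient i = Δh / L = 82.8 / 1900 = 0.04358.
Darcy flux q = K · i = 6.670 × 0.04358 = 0.2907 m/day.
Seepage velocity v = q / n_e = 0.2907 / 0.25 = 1.163 m/day.

1.16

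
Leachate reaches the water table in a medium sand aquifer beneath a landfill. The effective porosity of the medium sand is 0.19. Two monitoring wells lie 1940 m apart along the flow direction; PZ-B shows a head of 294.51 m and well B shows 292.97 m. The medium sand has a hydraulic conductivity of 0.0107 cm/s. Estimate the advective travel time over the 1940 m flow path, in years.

138

Convert K: 0.0107 cm/s × 864 = 9.245 m/day.
Hydraulic gradient i = (294.51 − 292.97) / 1940 = 1.54 / 1940 = 0.0007938.
Darcy flux q = K · i = 9.245 × 0.0007938 = 0.007339 m/day.
Seepage velocity v = q / n_e = 0.007339 / 0.19 = 0.03862 m/day.
Travel time t = L / v = 1940 / 0.03862 = 50227 days = 137.5 years.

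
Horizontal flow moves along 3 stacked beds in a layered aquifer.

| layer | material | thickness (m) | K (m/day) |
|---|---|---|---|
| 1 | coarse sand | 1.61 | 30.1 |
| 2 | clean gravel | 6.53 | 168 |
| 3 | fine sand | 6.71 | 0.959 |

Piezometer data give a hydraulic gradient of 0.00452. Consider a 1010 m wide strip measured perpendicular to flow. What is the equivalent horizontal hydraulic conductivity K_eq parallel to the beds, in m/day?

Flow is parallel to layering, so each bed carries its own Darcy discharge and the transmissivities add.
Σ(K_i·b_i) = 30.1×1.61 + 168×6.53 + 0.959×6.71 = 1152 m²/day.
Total thickness b = 14.85 m, so K_eq = Σ(K_i·b_i)/b = 77.57 m/day.

77.6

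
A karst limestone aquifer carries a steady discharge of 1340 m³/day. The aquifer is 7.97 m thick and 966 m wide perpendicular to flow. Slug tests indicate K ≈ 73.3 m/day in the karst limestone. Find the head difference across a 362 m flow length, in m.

0.860

Cross-sectional area A = 966 × 7.97 = 7699 m².
From Q = K·A·i, i = Q / (K·A) = 1340 / (73.30 × 7699) = 0.002374.
Head loss Δh = i · L = 0.002374 × 362 = 0.8596 m.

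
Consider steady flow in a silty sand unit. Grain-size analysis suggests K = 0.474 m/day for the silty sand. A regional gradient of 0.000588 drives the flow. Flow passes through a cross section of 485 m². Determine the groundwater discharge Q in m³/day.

Hydraulic gradient i = 0.000588.
Darcy's law: Q = K · A · i = 0.4740 × 485.0 × 0.0005880 = 0.1352 m³/day.

0.135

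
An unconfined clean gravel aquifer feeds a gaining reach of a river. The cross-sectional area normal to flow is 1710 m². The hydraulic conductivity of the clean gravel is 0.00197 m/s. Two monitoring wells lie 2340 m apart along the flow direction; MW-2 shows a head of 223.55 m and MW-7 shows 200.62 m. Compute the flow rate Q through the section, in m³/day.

2850

Convert K: 0.00197 m/s × 86400 = 170.2 m/day.
Hydraulic gradient i = (223.55 − 200.62) / 2340 = 22.93 / 2340 = 0.009799.
Darcy's law: Q = K · A · i = 170.2 × 1710 × 0.009799 = 2852 m³/day.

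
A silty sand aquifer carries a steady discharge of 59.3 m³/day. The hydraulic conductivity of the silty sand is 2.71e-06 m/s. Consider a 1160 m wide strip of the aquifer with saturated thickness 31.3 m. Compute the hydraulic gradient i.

0.00698

Convert K: 2.71e-06 m/s × 86400 = 0.2341 m/day.
Cross-sectional area A = 1160 × 31.3 = 36308 m².
From Q = K·A·i, i = Q / (K·A) = 59.3 / (0.2341 × 36308) = 0.006975.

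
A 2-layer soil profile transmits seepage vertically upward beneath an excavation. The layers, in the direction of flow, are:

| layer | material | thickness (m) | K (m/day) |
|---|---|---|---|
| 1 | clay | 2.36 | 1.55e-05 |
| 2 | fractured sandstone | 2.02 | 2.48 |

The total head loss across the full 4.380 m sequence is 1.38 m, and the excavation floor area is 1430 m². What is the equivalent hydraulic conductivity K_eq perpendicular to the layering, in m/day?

Flow is perpendicular to layering, so the layers act in series and the equivalent K is the thickness-weighted harmonic mean.
Total thickness L = 2.36 + 2.02 = 4.380 m.
Σ(b_i/K_i) = 2.36/1.55e-05 + 2.02/2.48 = 1.523e+05 d.
K_eq = L / Σ(b_i/K_i) = 4.380 / 1.523e+05 = 2.877e-05 m/day.

2.88e-05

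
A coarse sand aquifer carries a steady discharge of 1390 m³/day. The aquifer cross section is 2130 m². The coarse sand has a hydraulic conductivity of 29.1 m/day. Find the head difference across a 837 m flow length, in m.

18.8

From Q = K·A·i, i = Q / (K·A) = 1390 / (29.10 × 2130) = 0.02243.
Head loss Δh = i · L = 0.02243 × 837 = 18.77 m.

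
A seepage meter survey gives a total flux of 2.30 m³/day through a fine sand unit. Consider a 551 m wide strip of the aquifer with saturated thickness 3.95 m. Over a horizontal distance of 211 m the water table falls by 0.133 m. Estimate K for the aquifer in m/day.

Cross-sectional area A = 551 × 3.95 = 2176 m².
Hydraulic gradient i = Δh / L = 0.133 / 211 = 0.0006303.
From Q = K·A·i, K = Q / (A·i) = 2.30 / (2176 × 0.0006303) = 1.677 m/day.

1.68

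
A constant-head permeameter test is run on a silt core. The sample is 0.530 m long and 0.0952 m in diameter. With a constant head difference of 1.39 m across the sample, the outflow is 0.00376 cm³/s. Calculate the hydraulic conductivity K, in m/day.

Cross-sectional area A = π·(d/2)² = π × (0.0952/2)² = 0.007118 m².
Convert discharge: 0.00376 cm³/s = 3.760e-09 m³/s.
Darcy's law rearranged: K = Q·L / (A·Δh) = 3.760e-09 × 0.530 / (0.007118 × 1.39) = 2.014e-07 m/s = 0.01740 m/day.

0.0174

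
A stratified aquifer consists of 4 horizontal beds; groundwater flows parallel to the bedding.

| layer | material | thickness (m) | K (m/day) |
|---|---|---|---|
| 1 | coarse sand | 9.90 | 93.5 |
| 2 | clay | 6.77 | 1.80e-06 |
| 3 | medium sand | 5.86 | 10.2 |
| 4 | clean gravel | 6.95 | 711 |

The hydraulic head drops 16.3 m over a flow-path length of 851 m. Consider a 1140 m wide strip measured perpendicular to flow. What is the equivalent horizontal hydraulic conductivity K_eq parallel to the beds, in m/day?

201

Flow is parallel to layering, so each bed carries its own Darcy discharge and the transmissivities add.
Σ(K_i·b_i) = 93.5×9.90 + 1.80e-06×6.77 + 10.2×5.86 + 711×6.95 = 5927 m²/day.
Total thickness b = 29.48 m, so K_eq = Σ(K_i·b_i)/b = 201.0 m/day.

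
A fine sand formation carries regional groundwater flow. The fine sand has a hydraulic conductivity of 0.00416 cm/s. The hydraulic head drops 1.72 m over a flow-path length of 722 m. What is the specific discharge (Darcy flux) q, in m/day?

Convert K: 0.00416 cm/s × 864 = 3.594 m/day.
Hydraulic gradient i = Δh / L = 1.72 / 722 = 0.002382.
Specific discharge q = K · i = 3.594 × 0.002382 = 0.008562 m/day.

0.00856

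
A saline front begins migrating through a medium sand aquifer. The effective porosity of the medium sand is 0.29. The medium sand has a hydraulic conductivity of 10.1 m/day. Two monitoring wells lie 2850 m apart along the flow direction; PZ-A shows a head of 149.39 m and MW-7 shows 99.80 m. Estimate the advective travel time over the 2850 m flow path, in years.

Hydraulic gradient i = (149.39 − 99.80) / 2850 = 49.59 / 2850 = 0.01740.
Darcy flux q = K · i = 10.10 × 0.01740 = 0.1757 m/day.
Seepage velocity v = q / n_e = 0.1757 / 0.29 = 0.6060 m/day.
Travel time t = L / v = 2850 / 0.6060 = 4703 days = 12.88 years.

12.9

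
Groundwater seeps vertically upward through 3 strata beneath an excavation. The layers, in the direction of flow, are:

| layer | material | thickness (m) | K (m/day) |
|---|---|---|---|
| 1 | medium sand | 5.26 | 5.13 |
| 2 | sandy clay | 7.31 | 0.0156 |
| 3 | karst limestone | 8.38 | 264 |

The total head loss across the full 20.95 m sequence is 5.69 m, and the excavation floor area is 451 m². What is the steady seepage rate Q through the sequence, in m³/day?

Flow is perpendicular to layering, so the layers act in series and the equivalent K is the thickness-weighted harmonic mean.
Total thickness L = 5.26 + 7.31 + 8.38 = 20.95 m.
Σ(b_i/K_i) = 5.26/5.13 + 7.31/0.0156 + 8.38/264 = 469.6 d.
K_eq = L / Σ(b_i/K_i) = 20.95 / 469.6 = 0.04461 m/day.
Q = K_eq · A · (Δh/L) = 0.04461 × 451 × (5.69/20.95) = 5.464 m³/day.

5.46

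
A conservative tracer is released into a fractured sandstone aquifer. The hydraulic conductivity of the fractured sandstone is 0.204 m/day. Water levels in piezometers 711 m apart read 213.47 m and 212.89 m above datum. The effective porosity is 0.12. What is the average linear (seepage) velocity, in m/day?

0.00139

Hydraulic gradient i = (213.47 − 212.89) / 711 = 0.58 / 711 = 0.0008158.
Darcy flux q = K · i = 0.2040 × 0.0008158 = 0.0001664 m/day.
Seepage velocity v = q / n_e = 0.0001664 / 0.12 = 0.001387 m/day.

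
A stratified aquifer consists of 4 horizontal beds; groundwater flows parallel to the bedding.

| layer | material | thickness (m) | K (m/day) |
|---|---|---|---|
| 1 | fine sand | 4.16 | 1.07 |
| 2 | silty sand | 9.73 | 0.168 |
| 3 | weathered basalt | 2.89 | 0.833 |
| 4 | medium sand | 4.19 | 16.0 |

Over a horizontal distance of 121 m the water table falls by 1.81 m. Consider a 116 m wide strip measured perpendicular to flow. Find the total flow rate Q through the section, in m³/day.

131

Flow is parallel to layering, so each bed carries its own Darcy discharge and the transmissivities add.
Σ(K_i·b_i) = 1.07×4.16 + 0.168×9.73 + 0.833×2.89 + 16.0×4.19 = 75.53 m²/day.
Hydraulic gradient i = Δh / L = 1.81 / 121 = 0.01496.
Q = Σ(K_i·b_i) · W · i = 75.53 × 116 × 0.01496 = 131.1 m³/day.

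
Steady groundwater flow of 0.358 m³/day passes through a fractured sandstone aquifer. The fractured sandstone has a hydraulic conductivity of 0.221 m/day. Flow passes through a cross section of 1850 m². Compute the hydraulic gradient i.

From Q = K·A·i, i = Q / (K·A) = 0.358 / (0.2210 × 1850) = 0.0008756.

0.000876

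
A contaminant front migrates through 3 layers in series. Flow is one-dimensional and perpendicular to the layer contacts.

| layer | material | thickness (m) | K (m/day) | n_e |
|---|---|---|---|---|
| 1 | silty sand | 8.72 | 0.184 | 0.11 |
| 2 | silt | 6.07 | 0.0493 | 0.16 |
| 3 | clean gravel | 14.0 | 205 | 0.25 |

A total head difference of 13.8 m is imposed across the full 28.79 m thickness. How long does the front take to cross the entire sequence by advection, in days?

With flow normal to the layers, continuity requires the same specific discharge q through every layer.
Σ(b_i/K_i) = 8.72/0.184 + 6.07/0.0493 + 14.0/205 = 170.6 d.
q = Δh / Σ(b_i/K_i) = 13.8 / 170.6 = 0.08090 m/day.
In each layer the seepage velocity is v_i = q/n_i, so the layer transit time is t_i = b_i·n_i / q:
  layer 1 (silty sand): t_1 = 8.72 × 0.11 / 0.08090 = 11.86 d
  layer 2 (silt): t_2 = 6.07 × 0.16 / 0.08090 = 12.01 d
  layer 3 (clean gravel): t_3 = 14.0 × 0.25 / 0.08090 = 43.26 d
Total t = Σ t_i = 67.13 days.

67.1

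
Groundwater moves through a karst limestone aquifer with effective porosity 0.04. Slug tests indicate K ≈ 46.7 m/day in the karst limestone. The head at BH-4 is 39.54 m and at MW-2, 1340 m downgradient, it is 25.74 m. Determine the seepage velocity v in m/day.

12.0

Hydraulic gradient i = (39.54 − 25.74) / 1340 = 13.8 / 1340 = 0.01030.
Darcy flux q = K · i = 46.70 × 0.01030 = 0.4809 m/day.
Seepage velocity v = q / n_e = 0.4809 / 0.04 = 12.02 m/day.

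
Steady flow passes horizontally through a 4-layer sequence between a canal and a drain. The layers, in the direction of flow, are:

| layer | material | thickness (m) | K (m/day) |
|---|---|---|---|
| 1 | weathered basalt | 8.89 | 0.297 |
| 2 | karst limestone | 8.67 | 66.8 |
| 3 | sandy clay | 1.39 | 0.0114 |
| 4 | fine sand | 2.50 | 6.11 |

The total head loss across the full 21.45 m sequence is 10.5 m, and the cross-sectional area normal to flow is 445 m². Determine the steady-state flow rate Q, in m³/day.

Flow is perpendicular to layering, so the layers act in series and the equivalent K is the thickness-weighted harmonic mean.
Total thickness L = 8.89 + 8.67 + 1.39 + 2.50 = 21.45 m.
Σ(b_i/K_i) = 8.89/0.297 + 8.67/66.8 + 1.39/0.0114 + 2.50/6.11 = 152.4 d.
K_eq = L / Σ(b_i/K_i) = 21.45 / 152.4 = 0.1407 m/day.
Q = K_eq · A · (Δh/L) = 0.1407 × 445 × (10.5/21.45) = 30.66 m³/day.

30.7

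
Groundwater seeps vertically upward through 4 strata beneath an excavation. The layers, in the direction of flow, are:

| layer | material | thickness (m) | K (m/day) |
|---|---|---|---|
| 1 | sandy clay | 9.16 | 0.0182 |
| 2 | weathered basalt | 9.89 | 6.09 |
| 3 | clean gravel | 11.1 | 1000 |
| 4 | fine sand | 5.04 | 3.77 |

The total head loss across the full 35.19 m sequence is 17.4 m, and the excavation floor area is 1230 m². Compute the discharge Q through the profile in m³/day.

42.3

Flow is perpendicular to layering, so the layers act in series and the equivalent K is the thickness-weighted harmonic mean.
Total thickness L = 9.16 + 9.89 + 11.1 + 5.04 = 35.19 m.
Σ(b_i/K_i) = 9.16/0.0182 + 9.89/6.09 + 11.1/1000 + 5.04/3.77 = 506.3 d.
K_eq = L / Σ(b_i/K_i) = 35.19 / 506.3 = 0.06951 m/day.
Q = K_eq · A · (Δh/L) = 0.06951 × 1230 × (17.4/35.19) = 42.27 m³/day.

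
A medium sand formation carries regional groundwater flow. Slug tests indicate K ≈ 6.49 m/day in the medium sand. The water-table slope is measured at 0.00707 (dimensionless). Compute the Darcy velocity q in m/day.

0.0459

Hydraulic gradient i = 0.00707.
Specific discharge q = K · i = 6.490 × 0.007070 = 0.04588 m/day.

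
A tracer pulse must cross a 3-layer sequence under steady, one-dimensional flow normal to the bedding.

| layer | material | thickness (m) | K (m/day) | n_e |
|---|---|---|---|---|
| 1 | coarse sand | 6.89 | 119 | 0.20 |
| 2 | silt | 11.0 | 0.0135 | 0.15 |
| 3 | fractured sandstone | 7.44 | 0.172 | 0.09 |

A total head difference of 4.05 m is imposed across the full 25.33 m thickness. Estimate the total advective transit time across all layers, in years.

With flow normal to the layers, continuity requires the same specific discharge q through every layer.
Σ(b_i/K_i) = 6.89/119 + 11.0/0.0135 + 7.44/0.172 = 858.1 d.
q = Δh / Σ(b_i/K_i) = 4.05 / 858.1 = 0.004720 m/day.
In each layer the seepage velocity is v_i = q/n_i, so the layer transit time is t_i = b_i·n_i / q:
  layer 1 (coarse sand): t_1 = 6.89 × 0.20 / 0.004720 = 292.0 d
  layer 2 (silt): t_2 = 11.0 × 0.15 / 0.004720 = 349.6 d
  layer 3 (fractured sandstone): t_3 = 7.44 × 0.09 / 0.004720 = 141.9 d
Total t = Σ t_i = 783.5 days = 2.145 years.

2.14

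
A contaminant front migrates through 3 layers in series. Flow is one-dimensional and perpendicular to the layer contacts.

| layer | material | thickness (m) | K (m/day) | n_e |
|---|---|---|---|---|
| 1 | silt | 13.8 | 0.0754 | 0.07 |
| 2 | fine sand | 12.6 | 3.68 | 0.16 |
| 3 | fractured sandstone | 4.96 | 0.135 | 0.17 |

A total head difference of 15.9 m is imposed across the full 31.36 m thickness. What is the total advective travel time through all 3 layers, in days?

53.7

With flow normal to the layers, continuity requires the same specific discharge q through every layer.
Σ(b_i/K_i) = 13.8/0.0754 + 12.6/3.68 + 4.96/0.135 = 223.2 d.
q = Δh / Σ(b_i/K_i) = 15.9 / 223.2 = 0.07124 m/day.
In each layer the seepage velocity is v_i = q/n_i, so the layer transit time is t_i = b_i·n_i / q:
  layer 1 (silt): t_1 = 13.8 × 0.07 / 0.07124 = 13.56 d
  layer 2 (fine sand): t_2 = 12.6 × 0.16 / 0.07124 = 28.30 d
  layer 3 (fractured sandstone): t_3 = 4.96 × 0.17 / 0.07124 = 11.84 d
Total t = Σ t_i = 53.69 days.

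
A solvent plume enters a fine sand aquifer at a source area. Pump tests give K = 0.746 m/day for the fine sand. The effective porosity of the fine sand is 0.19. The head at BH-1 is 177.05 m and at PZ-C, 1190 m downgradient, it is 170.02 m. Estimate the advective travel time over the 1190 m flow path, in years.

Hydraulic gradient i = (177.05 − 170.02) / 1190 = 7.03 / 1190 = 0.005908.
Darcy flux q = K · i = 0.7460 × 0.005908 = 0.004407 m/day.
Seepage velocity v = q / n_e = 0.004407 / 0.19 = 0.02319 m/day.
Travel time t = L / v = 1190 / 0.02319 = 51304 days = 140.5 years.

140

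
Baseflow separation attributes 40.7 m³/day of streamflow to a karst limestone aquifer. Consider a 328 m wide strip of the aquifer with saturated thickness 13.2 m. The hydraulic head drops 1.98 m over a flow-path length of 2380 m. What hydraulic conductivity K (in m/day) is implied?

Cross-sectional area A = 328 × 13.2 = 4330 m².
Hydraulic gradient i = Δh / L = 1.98 / 2380 = 0.0008319.
From Q = K·A·i, K = Q / (A·i) = 40.7 / (4330 × 0.0008319) = 11.30 m/day.

11.3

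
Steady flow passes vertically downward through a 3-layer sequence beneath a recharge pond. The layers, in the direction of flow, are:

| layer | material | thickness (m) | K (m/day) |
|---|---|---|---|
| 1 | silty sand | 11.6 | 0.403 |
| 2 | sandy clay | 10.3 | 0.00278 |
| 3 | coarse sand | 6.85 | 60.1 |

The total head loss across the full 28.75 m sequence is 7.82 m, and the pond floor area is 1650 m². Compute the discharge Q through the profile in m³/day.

3.46

Flow is perpendicular to layering, so the layers act in series and the equivalent K is the thickness-weighted harmonic mean.
Total thickness L = 11.6 + 10.3 + 6.85 = 28.75 m.
Σ(b_i/K_i) = 11.6/0.403 + 10.3/0.00278 + 6.85/60.1 = 3734 d.
K_eq = L / Σ(b_i/K_i) = 28.75 / 3734 = 0.007700 m/day.
Q = K_eq · A · (Δh/L) = 0.007700 × 1650 × (7.82/28.75) = 3.456 m³/day.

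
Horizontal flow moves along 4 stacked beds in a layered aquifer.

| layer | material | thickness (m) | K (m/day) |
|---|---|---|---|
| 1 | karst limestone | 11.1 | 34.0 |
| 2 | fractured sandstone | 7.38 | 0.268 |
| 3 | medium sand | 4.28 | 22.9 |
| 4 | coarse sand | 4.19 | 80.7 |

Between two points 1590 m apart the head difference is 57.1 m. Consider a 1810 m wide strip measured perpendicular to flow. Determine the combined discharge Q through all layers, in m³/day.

53000

Flow is parallel to layering, so each bed carries its own Darcy discharge and the transmissivities add.
Σ(K_i·b_i) = 34.0×11.1 + 0.268×7.38 + 22.9×4.28 + 80.7×4.19 = 815.5 m²/day.
Hydraulic gradient i = Δh / L = 57.1 / 1590 = 0.03591.
Q = Σ(K_i·b_i) · W · i = 815.5 × 1810 × 0.03591 = 53009 m³/day.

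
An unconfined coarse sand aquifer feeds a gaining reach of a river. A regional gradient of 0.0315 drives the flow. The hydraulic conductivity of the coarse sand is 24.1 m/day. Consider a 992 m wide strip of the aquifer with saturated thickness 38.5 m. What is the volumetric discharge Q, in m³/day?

29000

Cross-sectional area A = 992 × 38.5 = 38192 m².
Hydraulic gradient i = 0.0315.
Darcy's law: Q = K · A · i = 24.10 × 38192 × 0.03150 = 28993 m³/day.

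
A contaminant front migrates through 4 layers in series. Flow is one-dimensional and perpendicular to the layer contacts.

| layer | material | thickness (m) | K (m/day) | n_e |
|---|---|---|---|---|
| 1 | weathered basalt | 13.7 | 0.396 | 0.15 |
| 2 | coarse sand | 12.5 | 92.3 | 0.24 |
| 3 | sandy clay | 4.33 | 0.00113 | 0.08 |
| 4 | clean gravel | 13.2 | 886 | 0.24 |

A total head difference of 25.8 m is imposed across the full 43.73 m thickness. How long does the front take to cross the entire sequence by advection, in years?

With flow normal to the layers, continuity requires the same specific discharge q through every layer.
Σ(b_i/K_i) = 13.7/0.396 + 12.5/92.3 + 4.33/0.00113 + 13.2/886 = 3867 d.
q = Δh / Σ(b_i/K_i) = 25.8 / 3867 = 0.006673 m/day.
In each layer the seepage velocity is v_i = q/n_i, so the layer transit time is t_i = b_i·n_i / q:
  layer 1 (weathered basalt): t_1 = 13.7 × 0.15 / 0.006673 = 308.0 d
  layer 2 (coarse sand): t_2 = 12.5 × 0.24 / 0.006673 = 449.6 d
  layer 3 (sandy clay): t_3 = 4.33 × 0.08 / 0.006673 = 51.91 d
  layer 4 (clean gravel): t_4 = 13.2 × 0.24 / 0.006673 = 474.8 d
Total t = Σ t_i = 1284 days = 3.516 years.

3.52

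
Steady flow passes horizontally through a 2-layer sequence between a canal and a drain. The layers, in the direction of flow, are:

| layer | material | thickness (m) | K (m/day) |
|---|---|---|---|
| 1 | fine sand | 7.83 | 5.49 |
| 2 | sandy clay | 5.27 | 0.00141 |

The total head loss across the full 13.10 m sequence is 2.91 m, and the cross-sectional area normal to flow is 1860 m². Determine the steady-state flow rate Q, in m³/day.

Flow is perpendicular to layering, so the layers act in series and the equivalent K is the thickness-weighted harmonic mean.
Total thickness L = 7.83 + 5.27 = 13.10 m.
Σ(b_i/K_i) = 7.83/5.49 + 5.27/0.00141 = 3739 d.
K_eq = L / Σ(b_i/K_i) = 13.10 / 3739 = 0.003504 m/day.
Q = K_eq · A · (Δh/L) = 0.003504 × 1860 × (2.91/13.10) = 1.448 m³/day.

1.45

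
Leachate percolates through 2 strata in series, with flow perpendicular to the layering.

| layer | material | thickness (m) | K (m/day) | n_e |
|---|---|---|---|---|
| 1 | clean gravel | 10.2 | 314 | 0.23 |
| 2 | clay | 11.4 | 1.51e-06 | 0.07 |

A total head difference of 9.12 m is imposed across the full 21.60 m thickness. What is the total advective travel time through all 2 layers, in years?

With flow normal to the layers, continuity requires the same specific discharge q through every layer.
Σ(b_i/K_i) = 10.2/314 + 11.4/1.51e-06 = 7.550e+06 d.
q = Δh / Σ(b_i/K_i) = 9.12 / 7.550e+06 = 1.208e-06 m/day.
In each layer the seepage velocity is v_i = q/n_i, so the layer transit time is t_i = b_i·n_i / q:
  layer 1 (clean gravel): t_1 = 10.2 × 0.23 / 1.208e-06 = 1.942e+06 d
  layer 2 (clay): t_2 = 11.4 × 0.07 / 1.208e-06 = 6.606e+05 d
Total t = Σ t_i = 2.603e+06 days = 7126 years.

7130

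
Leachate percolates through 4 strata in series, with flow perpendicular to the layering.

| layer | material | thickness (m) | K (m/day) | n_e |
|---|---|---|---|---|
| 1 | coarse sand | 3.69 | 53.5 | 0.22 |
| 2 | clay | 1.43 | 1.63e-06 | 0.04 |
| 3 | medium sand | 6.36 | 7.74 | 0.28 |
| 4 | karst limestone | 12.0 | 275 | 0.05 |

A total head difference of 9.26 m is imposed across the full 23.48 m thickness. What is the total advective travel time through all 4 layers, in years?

843

With flow normal to the layers, continuity requires the same specific discharge q through every layer.
Σ(b_i/K_i) = 3.69/53.5 + 1.43/1.63e-06 + 6.36/7.74 + 12.0/275 = 8.773e+05 d.
q = Δh / Σ(b_i/K_i) = 9.26 / 8.773e+05 = 1.056e-05 m/day.
In each layer the seepage velocity is v_i = q/n_i, so the layer transit time is t_i = b_i·n_i / q:
  layer 1 (coarse sand): t_1 = 3.69 × 0.22 / 1.056e-05 = 76911 d
  layer 2 (clay): t_2 = 1.43 × 0.04 / 1.056e-05 = 5419 d
  layer 3 (medium sand): t_3 = 6.36 × 0.28 / 1.056e-05 = 1.687e+05 d
  layer 4 (karst limestone): t_4 = 12.0 × 0.05 / 1.056e-05 = 56845 d
Total t = Σ t_i = 3.079e+05 days = 843.0 years.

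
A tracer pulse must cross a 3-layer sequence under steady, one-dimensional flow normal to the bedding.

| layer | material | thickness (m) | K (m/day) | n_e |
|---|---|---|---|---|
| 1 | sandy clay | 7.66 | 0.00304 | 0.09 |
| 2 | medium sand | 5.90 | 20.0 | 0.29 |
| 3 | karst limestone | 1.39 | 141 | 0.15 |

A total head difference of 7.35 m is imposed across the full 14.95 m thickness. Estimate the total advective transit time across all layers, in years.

With flow normal to the layers, continuity requires the same specific discharge q through every layer.
Σ(b_i/K_i) = 7.66/0.00304 + 5.90/20.0 + 1.39/141 = 2520 d.
q = Δh / Σ(b_i/K_i) = 7.35 / 2520 = 0.002917 m/day.
In each layer the seepage velocity is v_i = q/n_i, so the layer transit time is t_i = b_i·n_i / q:
  layer 1 (sandy clay): t_1 = 7.66 × 0.09 / 0.002917 = 236.4 d
  layer 2 (medium sand): t_2 = 5.90 × 0.29 / 0.002917 = 586.6 d
  layer 3 (karst limestone): t_3 = 1.39 × 0.15 / 0.002917 = 71.49 d
Total t = Σ t_i = 894.5 days = 2.449 years.

2.45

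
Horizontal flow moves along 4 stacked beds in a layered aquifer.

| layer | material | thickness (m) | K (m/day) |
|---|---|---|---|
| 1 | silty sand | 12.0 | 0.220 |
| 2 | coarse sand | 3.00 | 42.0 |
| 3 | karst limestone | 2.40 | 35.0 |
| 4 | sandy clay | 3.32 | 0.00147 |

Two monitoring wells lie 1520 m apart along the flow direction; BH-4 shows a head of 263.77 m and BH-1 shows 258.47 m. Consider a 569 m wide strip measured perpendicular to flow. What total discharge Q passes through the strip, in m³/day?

422

Flow is parallel to layering, so each bed carries its own Darcy discharge and the transmissivities add.
Σ(K_i·b_i) = 0.220×12.0 + 42.0×3.00 + 35.0×2.40 + 0.00147×3.32 = 212.6 m²/day.
Hydraulic gradient i = (263.77 − 258.47) / 1520 = 5.3 / 1520 = 0.003487.
Q = Σ(K_i·b_i) · W · i = 212.6 × 569 × 0.003487 = 421.9 m³/day.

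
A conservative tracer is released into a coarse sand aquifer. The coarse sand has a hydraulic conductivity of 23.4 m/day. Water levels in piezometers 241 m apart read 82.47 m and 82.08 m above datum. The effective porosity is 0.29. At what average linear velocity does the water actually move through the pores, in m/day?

0.131

Hydraulic gradient i = (82.47 − 82.08) / 241 = 0.39 / 241 = 0.001618.
Darcy flux q = K · i = 23.40 × 0.001618 = 0.03787 m/day.
Seepage velocity v = q / n_e = 0.03787 / 0.29 = 0.1306 m/day.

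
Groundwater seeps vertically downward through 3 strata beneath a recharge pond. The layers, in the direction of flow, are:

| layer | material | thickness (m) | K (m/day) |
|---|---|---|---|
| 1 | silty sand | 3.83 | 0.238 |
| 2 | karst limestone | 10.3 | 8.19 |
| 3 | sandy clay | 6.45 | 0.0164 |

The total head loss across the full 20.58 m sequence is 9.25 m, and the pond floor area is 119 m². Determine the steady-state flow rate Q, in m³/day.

Flow is perpendicular to layering, so the layers act in series and the equivalent K is the thickness-weighted harmonic mean.
Total thickness L = 3.83 + 10.3 + 6.45 = 20.58 m.
Σ(b_i/K_i) = 3.83/0.238 + 10.3/8.19 + 6.45/0.0164 = 410.6 d.
K_eq = L / Σ(b_i/K_i) = 20.58 / 410.6 = 0.05012 m/day.
Q = K_eq · A · (Δh/L) = 0.05012 × 119 × (9.25/20.58) = 2.681 m³/day.

2.68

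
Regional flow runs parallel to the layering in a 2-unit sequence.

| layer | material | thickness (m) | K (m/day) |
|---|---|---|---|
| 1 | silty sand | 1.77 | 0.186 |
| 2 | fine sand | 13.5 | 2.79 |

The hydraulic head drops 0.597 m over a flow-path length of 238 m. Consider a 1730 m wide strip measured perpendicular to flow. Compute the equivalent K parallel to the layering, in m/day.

2.49

Flow is parallel to layering, so each bed carries its own Darcy discharge and the transmissivities add.
Σ(K_i·b_i) = 0.186×1.77 + 2.79×13.5 = 37.99 m²/day.
Total thickness b = 15.27 m, so K_eq = Σ(K_i·b_i)/b = 2.488 m/day.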